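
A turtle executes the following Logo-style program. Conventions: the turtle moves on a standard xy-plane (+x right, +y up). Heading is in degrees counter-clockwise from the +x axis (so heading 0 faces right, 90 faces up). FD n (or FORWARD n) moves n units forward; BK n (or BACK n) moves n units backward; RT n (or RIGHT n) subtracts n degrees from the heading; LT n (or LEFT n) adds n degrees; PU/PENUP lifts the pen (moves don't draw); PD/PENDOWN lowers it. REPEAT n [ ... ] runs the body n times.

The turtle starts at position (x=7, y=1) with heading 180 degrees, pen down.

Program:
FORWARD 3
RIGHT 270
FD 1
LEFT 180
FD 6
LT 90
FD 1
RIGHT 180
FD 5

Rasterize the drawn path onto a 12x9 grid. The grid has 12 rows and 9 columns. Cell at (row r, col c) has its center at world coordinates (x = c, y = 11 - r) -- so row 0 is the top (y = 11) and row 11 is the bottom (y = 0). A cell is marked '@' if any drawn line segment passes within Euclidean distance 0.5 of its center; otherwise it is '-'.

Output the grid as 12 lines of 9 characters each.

Segment 0: (7,1) -> (4,1)
Segment 1: (4,1) -> (4,0)
Segment 2: (4,0) -> (4,6)
Segment 3: (4,6) -> (3,6)
Segment 4: (3,6) -> (8,6)

Answer: ---------
---------
---------
---------
---------
---@@@@@@
----@----
----@----
----@----
----@----
----@@@@-
----@----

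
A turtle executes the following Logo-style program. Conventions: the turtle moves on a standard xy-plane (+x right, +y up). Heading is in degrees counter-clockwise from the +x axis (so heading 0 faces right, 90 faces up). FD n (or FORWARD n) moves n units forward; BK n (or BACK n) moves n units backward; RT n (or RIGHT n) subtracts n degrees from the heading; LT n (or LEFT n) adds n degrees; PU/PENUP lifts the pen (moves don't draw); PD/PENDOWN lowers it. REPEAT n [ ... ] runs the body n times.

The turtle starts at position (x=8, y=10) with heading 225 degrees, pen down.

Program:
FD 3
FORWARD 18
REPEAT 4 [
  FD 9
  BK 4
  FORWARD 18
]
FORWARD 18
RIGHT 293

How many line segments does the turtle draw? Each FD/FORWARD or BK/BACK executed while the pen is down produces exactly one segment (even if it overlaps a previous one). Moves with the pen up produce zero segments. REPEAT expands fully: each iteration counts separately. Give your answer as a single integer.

Executing turtle program step by step:
Start: pos=(8,10), heading=225, pen down
FD 3: (8,10) -> (5.879,7.879) [heading=225, draw]
FD 18: (5.879,7.879) -> (-6.849,-4.849) [heading=225, draw]
REPEAT 4 [
  -- iteration 1/4 --
  FD 9: (-6.849,-4.849) -> (-13.213,-11.213) [heading=225, draw]
  BK 4: (-13.213,-11.213) -> (-10.385,-8.385) [heading=225, draw]
  FD 18: (-10.385,-8.385) -> (-23.113,-21.113) [heading=225, draw]
  -- iteration 2/4 --
  FD 9: (-23.113,-21.113) -> (-29.477,-27.477) [heading=225, draw]
  BK 4: (-29.477,-27.477) -> (-26.648,-24.648) [heading=225, draw]
  FD 18: (-26.648,-24.648) -> (-39.376,-37.376) [heading=225, draw]
  -- iteration 3/4 --
  FD 9: (-39.376,-37.376) -> (-45.74,-43.74) [heading=225, draw]
  BK 4: (-45.74,-43.74) -> (-42.912,-40.912) [heading=225, draw]
  FD 18: (-42.912,-40.912) -> (-55.64,-53.64) [heading=225, draw]
  -- iteration 4/4 --
  FD 9: (-55.64,-53.64) -> (-62.004,-60.004) [heading=225, draw]
  BK 4: (-62.004,-60.004) -> (-59.175,-57.175) [heading=225, draw]
  FD 18: (-59.175,-57.175) -> (-71.903,-69.903) [heading=225, draw]
]
FD 18: (-71.903,-69.903) -> (-84.631,-82.631) [heading=225, draw]
RT 293: heading 225 -> 292
Final: pos=(-84.631,-82.631), heading=292, 15 segment(s) drawn
Segments drawn: 15

Answer: 15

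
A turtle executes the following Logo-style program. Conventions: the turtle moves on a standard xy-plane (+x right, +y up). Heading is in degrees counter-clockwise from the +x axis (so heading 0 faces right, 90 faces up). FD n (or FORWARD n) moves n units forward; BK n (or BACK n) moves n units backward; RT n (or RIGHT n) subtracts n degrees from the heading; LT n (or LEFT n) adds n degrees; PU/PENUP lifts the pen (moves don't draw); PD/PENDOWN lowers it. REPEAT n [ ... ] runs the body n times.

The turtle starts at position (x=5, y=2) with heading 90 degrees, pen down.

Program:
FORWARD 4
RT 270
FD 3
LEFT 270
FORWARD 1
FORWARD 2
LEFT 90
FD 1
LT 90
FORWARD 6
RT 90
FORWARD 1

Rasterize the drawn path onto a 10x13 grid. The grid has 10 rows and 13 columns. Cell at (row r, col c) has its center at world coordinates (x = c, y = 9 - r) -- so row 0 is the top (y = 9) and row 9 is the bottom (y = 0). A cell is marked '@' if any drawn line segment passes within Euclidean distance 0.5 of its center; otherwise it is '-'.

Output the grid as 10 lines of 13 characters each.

Segment 0: (5,2) -> (5,6)
Segment 1: (5,6) -> (2,6)
Segment 2: (2,6) -> (2,7)
Segment 3: (2,7) -> (2,9)
Segment 4: (2,9) -> (1,9)
Segment 5: (1,9) -> (1,3)
Segment 6: (1,3) -> (-0,3)

Answer: -@@----------
-@@----------
-@@----------
-@@@@@-------
-@---@-------
-@---@-------
@@---@-------
-----@-------
-------------
-------------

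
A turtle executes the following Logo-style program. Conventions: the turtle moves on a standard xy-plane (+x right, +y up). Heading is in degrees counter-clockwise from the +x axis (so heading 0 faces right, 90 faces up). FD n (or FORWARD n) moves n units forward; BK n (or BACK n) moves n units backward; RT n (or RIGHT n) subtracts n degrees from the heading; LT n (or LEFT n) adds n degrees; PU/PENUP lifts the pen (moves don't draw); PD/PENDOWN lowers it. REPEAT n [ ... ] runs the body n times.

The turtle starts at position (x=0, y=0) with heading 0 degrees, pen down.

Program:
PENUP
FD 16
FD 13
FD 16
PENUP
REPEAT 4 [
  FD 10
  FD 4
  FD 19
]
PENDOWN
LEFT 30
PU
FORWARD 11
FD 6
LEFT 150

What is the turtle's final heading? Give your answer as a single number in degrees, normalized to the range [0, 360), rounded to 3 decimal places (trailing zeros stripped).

Executing turtle program step by step:
Start: pos=(0,0), heading=0, pen down
PU: pen up
FD 16: (0,0) -> (16,0) [heading=0, move]
FD 13: (16,0) -> (29,0) [heading=0, move]
FD 16: (29,0) -> (45,0) [heading=0, move]
PU: pen up
REPEAT 4 [
  -- iteration 1/4 --
  FD 10: (45,0) -> (55,0) [heading=0, move]
  FD 4: (55,0) -> (59,0) [heading=0, move]
  FD 19: (59,0) -> (78,0) [heading=0, move]
  -- iteration 2/4 --
  FD 10: (78,0) -> (88,0) [heading=0, move]
  FD 4: (88,0) -> (92,0) [heading=0, move]
  FD 19: (92,0) -> (111,0) [heading=0, move]
  -- iteration 3/4 --
  FD 10: (111,0) -> (121,0) [heading=0, move]
  FD 4: (121,0) -> (125,0) [heading=0, move]
  FD 19: (125,0) -> (144,0) [heading=0, move]
  -- iteration 4/4 --
  FD 10: (144,0) -> (154,0) [heading=0, move]
  FD 4: (154,0) -> (158,0) [heading=0, move]
  FD 19: (158,0) -> (177,0) [heading=0, move]
]
PD: pen down
LT 30: heading 0 -> 30
PU: pen up
FD 11: (177,0) -> (186.526,5.5) [heading=30, move]
FD 6: (186.526,5.5) -> (191.722,8.5) [heading=30, move]
LT 150: heading 30 -> 180
Final: pos=(191.722,8.5), heading=180, 0 segment(s) drawn

Answer: 180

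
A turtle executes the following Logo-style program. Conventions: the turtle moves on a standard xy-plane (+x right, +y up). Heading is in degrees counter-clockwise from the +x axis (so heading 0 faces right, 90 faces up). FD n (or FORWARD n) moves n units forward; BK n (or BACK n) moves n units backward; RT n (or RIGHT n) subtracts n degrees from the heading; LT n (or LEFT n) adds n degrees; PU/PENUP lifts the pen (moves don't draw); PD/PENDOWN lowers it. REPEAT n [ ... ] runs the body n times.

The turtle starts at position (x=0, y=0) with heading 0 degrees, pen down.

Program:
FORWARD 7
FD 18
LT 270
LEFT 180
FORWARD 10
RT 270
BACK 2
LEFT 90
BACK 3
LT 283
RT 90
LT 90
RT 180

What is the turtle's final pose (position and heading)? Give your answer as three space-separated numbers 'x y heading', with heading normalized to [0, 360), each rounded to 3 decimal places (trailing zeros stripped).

Answer: 27 13 13

Derivation:
Executing turtle program step by step:
Start: pos=(0,0), heading=0, pen down
FD 7: (0,0) -> (7,0) [heading=0, draw]
FD 18: (7,0) -> (25,0) [heading=0, draw]
LT 270: heading 0 -> 270
LT 180: heading 270 -> 90
FD 10: (25,0) -> (25,10) [heading=90, draw]
RT 270: heading 90 -> 180
BK 2: (25,10) -> (27,10) [heading=180, draw]
LT 90: heading 180 -> 270
BK 3: (27,10) -> (27,13) [heading=270, draw]
LT 283: heading 270 -> 193
RT 90: heading 193 -> 103
LT 90: heading 103 -> 193
RT 180: heading 193 -> 13
Final: pos=(27,13), heading=13, 5 segment(s) drawn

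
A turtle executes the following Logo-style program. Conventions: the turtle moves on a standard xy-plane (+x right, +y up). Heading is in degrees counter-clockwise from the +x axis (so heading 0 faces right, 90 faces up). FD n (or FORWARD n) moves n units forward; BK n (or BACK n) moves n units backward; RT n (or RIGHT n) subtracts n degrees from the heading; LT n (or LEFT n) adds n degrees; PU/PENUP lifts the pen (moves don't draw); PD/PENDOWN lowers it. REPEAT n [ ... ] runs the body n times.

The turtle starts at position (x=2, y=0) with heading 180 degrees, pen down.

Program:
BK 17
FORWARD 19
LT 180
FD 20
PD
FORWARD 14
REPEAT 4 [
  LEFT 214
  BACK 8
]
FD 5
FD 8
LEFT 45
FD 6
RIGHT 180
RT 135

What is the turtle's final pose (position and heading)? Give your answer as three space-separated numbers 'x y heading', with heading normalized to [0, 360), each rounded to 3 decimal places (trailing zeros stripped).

Answer: 26.376 8.25 226

Derivation:
Executing turtle program step by step:
Start: pos=(2,0), heading=180, pen down
BK 17: (2,0) -> (19,0) [heading=180, draw]
FD 19: (19,0) -> (0,0) [heading=180, draw]
LT 180: heading 180 -> 0
FD 20: (0,0) -> (20,0) [heading=0, draw]
PD: pen down
FD 14: (20,0) -> (34,0) [heading=0, draw]
REPEAT 4 [
  -- iteration 1/4 --
  LT 214: heading 0 -> 214
  BK 8: (34,0) -> (40.632,4.474) [heading=214, draw]
  -- iteration 2/4 --
  LT 214: heading 214 -> 68
  BK 8: (40.632,4.474) -> (37.635,-2.944) [heading=68, draw]
  -- iteration 3/4 --
  LT 214: heading 68 -> 282
  BK 8: (37.635,-2.944) -> (35.972,4.881) [heading=282, draw]
  -- iteration 4/4 --
  LT 214: heading 282 -> 136
  BK 8: (35.972,4.881) -> (41.727,-0.676) [heading=136, draw]
]
FD 5: (41.727,-0.676) -> (38.13,2.797) [heading=136, draw]
FD 8: (38.13,2.797) -> (32.375,8.355) [heading=136, draw]
LT 45: heading 136 -> 181
FD 6: (32.375,8.355) -> (26.376,8.25) [heading=181, draw]
RT 180: heading 181 -> 1
RT 135: heading 1 -> 226
Final: pos=(26.376,8.25), heading=226, 11 segment(s) drawn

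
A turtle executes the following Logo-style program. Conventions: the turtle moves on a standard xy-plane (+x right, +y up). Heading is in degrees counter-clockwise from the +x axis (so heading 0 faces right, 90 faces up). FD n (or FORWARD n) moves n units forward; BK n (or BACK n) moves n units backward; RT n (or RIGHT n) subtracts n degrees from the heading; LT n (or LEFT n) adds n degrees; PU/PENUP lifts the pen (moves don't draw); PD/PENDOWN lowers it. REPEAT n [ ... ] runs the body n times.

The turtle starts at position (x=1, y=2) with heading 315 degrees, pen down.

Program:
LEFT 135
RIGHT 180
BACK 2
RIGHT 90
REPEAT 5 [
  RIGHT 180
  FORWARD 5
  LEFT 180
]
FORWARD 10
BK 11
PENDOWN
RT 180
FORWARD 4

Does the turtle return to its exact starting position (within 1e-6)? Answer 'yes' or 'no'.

Answer: no

Derivation:
Executing turtle program step by step:
Start: pos=(1,2), heading=315, pen down
LT 135: heading 315 -> 90
RT 180: heading 90 -> 270
BK 2: (1,2) -> (1,4) [heading=270, draw]
RT 90: heading 270 -> 180
REPEAT 5 [
  -- iteration 1/5 --
  RT 180: heading 180 -> 0
  FD 5: (1,4) -> (6,4) [heading=0, draw]
  LT 180: heading 0 -> 180
  -- iteration 2/5 --
  RT 180: heading 180 -> 0
  FD 5: (6,4) -> (11,4) [heading=0, draw]
  LT 180: heading 0 -> 180
  -- iteration 3/5 --
  RT 180: heading 180 -> 0
  FD 5: (11,4) -> (16,4) [heading=0, draw]
  LT 180: heading 0 -> 180
  -- iteration 4/5 --
  RT 180: heading 180 -> 0
  FD 5: (16,4) -> (21,4) [heading=0, draw]
  LT 180: heading 0 -> 180
  -- iteration 5/5 --
  RT 180: heading 180 -> 0
  FD 5: (21,4) -> (26,4) [heading=0, draw]
  LT 180: heading 0 -> 180
]
FD 10: (26,4) -> (16,4) [heading=180, draw]
BK 11: (16,4) -> (27,4) [heading=180, draw]
PD: pen down
RT 180: heading 180 -> 0
FD 4: (27,4) -> (31,4) [heading=0, draw]
Final: pos=(31,4), heading=0, 9 segment(s) drawn

Start position: (1, 2)
Final position: (31, 4)
Distance = 30.067; >= 1e-6 -> NOT closed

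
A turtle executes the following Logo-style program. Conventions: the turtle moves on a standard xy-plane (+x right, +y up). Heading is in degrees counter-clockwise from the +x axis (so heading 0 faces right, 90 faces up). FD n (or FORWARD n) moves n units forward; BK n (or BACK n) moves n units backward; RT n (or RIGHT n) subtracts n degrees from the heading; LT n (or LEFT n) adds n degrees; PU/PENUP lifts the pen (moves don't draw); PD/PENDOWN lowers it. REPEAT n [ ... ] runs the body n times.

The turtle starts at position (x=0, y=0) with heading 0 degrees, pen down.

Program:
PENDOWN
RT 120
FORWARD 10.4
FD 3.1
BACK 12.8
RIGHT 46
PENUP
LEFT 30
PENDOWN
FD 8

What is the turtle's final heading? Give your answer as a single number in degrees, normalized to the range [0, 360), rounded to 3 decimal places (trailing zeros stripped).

Executing turtle program step by step:
Start: pos=(0,0), heading=0, pen down
PD: pen down
RT 120: heading 0 -> 240
FD 10.4: (0,0) -> (-5.2,-9.007) [heading=240, draw]
FD 3.1: (-5.2,-9.007) -> (-6.75,-11.691) [heading=240, draw]
BK 12.8: (-6.75,-11.691) -> (-0.35,-0.606) [heading=240, draw]
RT 46: heading 240 -> 194
PU: pen up
LT 30: heading 194 -> 224
PD: pen down
FD 8: (-0.35,-0.606) -> (-6.105,-6.163) [heading=224, draw]
Final: pos=(-6.105,-6.163), heading=224, 4 segment(s) drawn

Answer: 224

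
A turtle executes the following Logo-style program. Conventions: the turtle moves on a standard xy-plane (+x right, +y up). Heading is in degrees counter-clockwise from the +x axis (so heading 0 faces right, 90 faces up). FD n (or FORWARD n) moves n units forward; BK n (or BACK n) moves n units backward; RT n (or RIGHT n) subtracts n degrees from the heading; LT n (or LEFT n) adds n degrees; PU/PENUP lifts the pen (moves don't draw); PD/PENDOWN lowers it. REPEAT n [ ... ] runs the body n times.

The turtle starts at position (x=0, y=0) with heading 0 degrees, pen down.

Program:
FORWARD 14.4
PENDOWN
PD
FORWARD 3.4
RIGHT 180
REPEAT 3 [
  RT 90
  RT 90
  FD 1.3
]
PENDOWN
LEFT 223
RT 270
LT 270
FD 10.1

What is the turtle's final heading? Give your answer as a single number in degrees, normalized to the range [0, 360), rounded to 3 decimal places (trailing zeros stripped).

Executing turtle program step by step:
Start: pos=(0,0), heading=0, pen down
FD 14.4: (0,0) -> (14.4,0) [heading=0, draw]
PD: pen down
PD: pen down
FD 3.4: (14.4,0) -> (17.8,0) [heading=0, draw]
RT 180: heading 0 -> 180
REPEAT 3 [
  -- iteration 1/3 --
  RT 90: heading 180 -> 90
  RT 90: heading 90 -> 0
  FD 1.3: (17.8,0) -> (19.1,0) [heading=0, draw]
  -- iteration 2/3 --
  RT 90: heading 0 -> 270
  RT 90: heading 270 -> 180
  FD 1.3: (19.1,0) -> (17.8,0) [heading=180, draw]
  -- iteration 3/3 --
  RT 90: heading 180 -> 90
  RT 90: heading 90 -> 0
  FD 1.3: (17.8,0) -> (19.1,0) [heading=0, draw]
]
PD: pen down
LT 223: heading 0 -> 223
RT 270: heading 223 -> 313
LT 270: heading 313 -> 223
FD 10.1: (19.1,0) -> (11.713,-6.888) [heading=223, draw]
Final: pos=(11.713,-6.888), heading=223, 6 segment(s) drawn

Answer: 223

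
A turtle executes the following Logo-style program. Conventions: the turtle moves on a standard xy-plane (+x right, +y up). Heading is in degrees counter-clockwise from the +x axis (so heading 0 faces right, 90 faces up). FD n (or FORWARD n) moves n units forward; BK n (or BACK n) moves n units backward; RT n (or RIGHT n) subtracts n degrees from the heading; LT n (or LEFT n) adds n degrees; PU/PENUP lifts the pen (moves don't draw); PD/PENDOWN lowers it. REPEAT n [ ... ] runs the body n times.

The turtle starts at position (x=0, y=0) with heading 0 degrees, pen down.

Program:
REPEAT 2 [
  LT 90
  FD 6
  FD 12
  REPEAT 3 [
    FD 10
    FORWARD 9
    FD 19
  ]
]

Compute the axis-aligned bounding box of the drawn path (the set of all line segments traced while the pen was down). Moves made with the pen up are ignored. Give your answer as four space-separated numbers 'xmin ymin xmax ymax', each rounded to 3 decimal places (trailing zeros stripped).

Answer: -132 0 0 132

Derivation:
Executing turtle program step by step:
Start: pos=(0,0), heading=0, pen down
REPEAT 2 [
  -- iteration 1/2 --
  LT 90: heading 0 -> 90
  FD 6: (0,0) -> (0,6) [heading=90, draw]
  FD 12: (0,6) -> (0,18) [heading=90, draw]
  REPEAT 3 [
    -- iteration 1/3 --
    FD 10: (0,18) -> (0,28) [heading=90, draw]
    FD 9: (0,28) -> (0,37) [heading=90, draw]
    FD 19: (0,37) -> (0,56) [heading=90, draw]
    -- iteration 2/3 --
    FD 10: (0,56) -> (0,66) [heading=90, draw]
    FD 9: (0,66) -> (0,75) [heading=90, draw]
    FD 19: (0,75) -> (0,94) [heading=90, draw]
    -- iteration 3/3 --
    FD 10: (0,94) -> (0,104) [heading=90, draw]
    FD 9: (0,104) -> (0,113) [heading=90, draw]
    FD 19: (0,113) -> (0,132) [heading=90, draw]
  ]
  -- iteration 2/2 --
  LT 90: heading 90 -> 180
  FD 6: (0,132) -> (-6,132) [heading=180, draw]
  FD 12: (-6,132) -> (-18,132) [heading=180, draw]
  REPEAT 3 [
    -- iteration 1/3 --
    FD 10: (-18,132) -> (-28,132) [heading=180, draw]
    FD 9: (-28,132) -> (-37,132) [heading=180, draw]
    FD 19: (-37,132) -> (-56,132) [heading=180, draw]
    -- iteration 2/3 --
    FD 10: (-56,132) -> (-66,132) [heading=180, draw]
    FD 9: (-66,132) -> (-75,132) [heading=180, draw]
    FD 19: (-75,132) -> (-94,132) [heading=180, draw]
    -- iteration 3/3 --
    FD 10: (-94,132) -> (-104,132) [heading=180, draw]
    FD 9: (-104,132) -> (-113,132) [heading=180, draw]
    FD 19: (-113,132) -> (-132,132) [heading=180, draw]
  ]
]
Final: pos=(-132,132), heading=180, 22 segment(s) drawn

Segment endpoints: x in {-132, -113, -104, -94, -75, -66, -56, -37, -28, -18, -6, 0, 0, 0, 0, 0, 0, 0, 0, 0, 0, 0, 0}, y in {0, 6, 18, 28, 37, 56, 66, 75, 94, 104, 113, 132}
xmin=-132, ymin=0, xmax=0, ymax=132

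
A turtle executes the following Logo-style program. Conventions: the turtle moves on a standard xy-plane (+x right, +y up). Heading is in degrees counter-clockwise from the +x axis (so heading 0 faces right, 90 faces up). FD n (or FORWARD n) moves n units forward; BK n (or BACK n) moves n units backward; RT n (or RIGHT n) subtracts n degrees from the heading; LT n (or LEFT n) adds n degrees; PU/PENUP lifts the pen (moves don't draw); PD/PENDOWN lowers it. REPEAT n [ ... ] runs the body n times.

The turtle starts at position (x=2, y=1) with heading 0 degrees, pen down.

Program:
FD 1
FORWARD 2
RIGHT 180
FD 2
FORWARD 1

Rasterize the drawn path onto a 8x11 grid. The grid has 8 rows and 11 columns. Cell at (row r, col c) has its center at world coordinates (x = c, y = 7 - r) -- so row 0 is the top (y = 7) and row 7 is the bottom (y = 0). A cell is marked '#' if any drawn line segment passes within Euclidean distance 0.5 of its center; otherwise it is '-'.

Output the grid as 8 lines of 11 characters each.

Segment 0: (2,1) -> (3,1)
Segment 1: (3,1) -> (5,1)
Segment 2: (5,1) -> (3,1)
Segment 3: (3,1) -> (2,1)

Answer: -----------
-----------
-----------
-----------
-----------
-----------
--####-----
-----------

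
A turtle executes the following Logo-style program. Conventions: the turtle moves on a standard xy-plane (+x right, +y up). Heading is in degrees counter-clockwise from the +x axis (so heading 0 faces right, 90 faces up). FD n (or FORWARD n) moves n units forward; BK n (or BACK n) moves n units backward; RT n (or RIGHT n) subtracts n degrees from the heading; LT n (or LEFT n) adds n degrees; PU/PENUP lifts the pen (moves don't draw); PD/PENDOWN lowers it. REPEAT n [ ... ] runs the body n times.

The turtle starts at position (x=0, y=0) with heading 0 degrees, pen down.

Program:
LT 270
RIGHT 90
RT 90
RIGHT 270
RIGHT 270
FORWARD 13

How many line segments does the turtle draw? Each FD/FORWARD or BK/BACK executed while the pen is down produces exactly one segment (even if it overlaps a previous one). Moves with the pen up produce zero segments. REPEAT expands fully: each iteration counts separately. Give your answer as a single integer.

Executing turtle program step by step:
Start: pos=(0,0), heading=0, pen down
LT 270: heading 0 -> 270
RT 90: heading 270 -> 180
RT 90: heading 180 -> 90
RT 270: heading 90 -> 180
RT 270: heading 180 -> 270
FD 13: (0,0) -> (0,-13) [heading=270, draw]
Final: pos=(0,-13), heading=270, 1 segment(s) drawn
Segments drawn: 1

Answer: 1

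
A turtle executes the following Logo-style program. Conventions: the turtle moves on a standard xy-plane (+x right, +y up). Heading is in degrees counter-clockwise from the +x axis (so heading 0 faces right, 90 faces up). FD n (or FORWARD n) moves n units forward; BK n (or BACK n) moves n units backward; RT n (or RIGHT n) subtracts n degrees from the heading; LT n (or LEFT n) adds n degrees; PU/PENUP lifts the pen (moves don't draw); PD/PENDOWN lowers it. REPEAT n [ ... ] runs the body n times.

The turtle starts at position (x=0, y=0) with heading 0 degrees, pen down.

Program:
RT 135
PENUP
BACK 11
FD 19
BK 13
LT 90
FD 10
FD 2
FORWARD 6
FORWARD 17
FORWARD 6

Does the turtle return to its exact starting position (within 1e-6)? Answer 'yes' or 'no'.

Answer: no

Derivation:
Executing turtle program step by step:
Start: pos=(0,0), heading=0, pen down
RT 135: heading 0 -> 225
PU: pen up
BK 11: (0,0) -> (7.778,7.778) [heading=225, move]
FD 19: (7.778,7.778) -> (-5.657,-5.657) [heading=225, move]
BK 13: (-5.657,-5.657) -> (3.536,3.536) [heading=225, move]
LT 90: heading 225 -> 315
FD 10: (3.536,3.536) -> (10.607,-3.536) [heading=315, move]
FD 2: (10.607,-3.536) -> (12.021,-4.95) [heading=315, move]
FD 6: (12.021,-4.95) -> (16.263,-9.192) [heading=315, move]
FD 17: (16.263,-9.192) -> (28.284,-21.213) [heading=315, move]
FD 6: (28.284,-21.213) -> (32.527,-25.456) [heading=315, move]
Final: pos=(32.527,-25.456), heading=315, 0 segment(s) drawn

Start position: (0, 0)
Final position: (32.527, -25.456)
Distance = 41.304; >= 1e-6 -> NOT closed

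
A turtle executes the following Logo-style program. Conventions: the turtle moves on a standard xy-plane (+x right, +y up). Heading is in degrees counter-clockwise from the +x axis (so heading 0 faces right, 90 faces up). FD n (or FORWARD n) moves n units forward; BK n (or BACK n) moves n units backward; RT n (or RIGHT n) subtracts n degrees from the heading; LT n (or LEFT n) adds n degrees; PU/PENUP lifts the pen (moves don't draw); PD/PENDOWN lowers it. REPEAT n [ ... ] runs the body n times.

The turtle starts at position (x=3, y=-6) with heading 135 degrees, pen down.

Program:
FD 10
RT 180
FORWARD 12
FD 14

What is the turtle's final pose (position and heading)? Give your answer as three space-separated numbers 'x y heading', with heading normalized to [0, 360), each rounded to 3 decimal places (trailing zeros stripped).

Answer: 14.314 -17.314 315

Derivation:
Executing turtle program step by step:
Start: pos=(3,-6), heading=135, pen down
FD 10: (3,-6) -> (-4.071,1.071) [heading=135, draw]
RT 180: heading 135 -> 315
FD 12: (-4.071,1.071) -> (4.414,-7.414) [heading=315, draw]
FD 14: (4.414,-7.414) -> (14.314,-17.314) [heading=315, draw]
Final: pos=(14.314,-17.314), heading=315, 3 segment(s) drawn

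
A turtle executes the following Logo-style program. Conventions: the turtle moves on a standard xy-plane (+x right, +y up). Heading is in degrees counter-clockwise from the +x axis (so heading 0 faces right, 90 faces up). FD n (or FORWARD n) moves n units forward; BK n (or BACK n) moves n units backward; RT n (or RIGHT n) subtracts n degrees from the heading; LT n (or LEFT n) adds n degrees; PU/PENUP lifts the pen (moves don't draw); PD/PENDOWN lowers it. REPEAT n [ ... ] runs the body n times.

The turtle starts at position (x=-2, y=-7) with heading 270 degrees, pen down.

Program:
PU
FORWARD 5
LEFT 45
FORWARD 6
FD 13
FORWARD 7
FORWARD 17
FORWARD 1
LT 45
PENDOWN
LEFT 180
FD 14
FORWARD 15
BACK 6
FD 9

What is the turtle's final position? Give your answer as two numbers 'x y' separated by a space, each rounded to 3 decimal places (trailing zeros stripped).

Answer: -2.887 -43.113

Derivation:
Executing turtle program step by step:
Start: pos=(-2,-7), heading=270, pen down
PU: pen up
FD 5: (-2,-7) -> (-2,-12) [heading=270, move]
LT 45: heading 270 -> 315
FD 6: (-2,-12) -> (2.243,-16.243) [heading=315, move]
FD 13: (2.243,-16.243) -> (11.435,-25.435) [heading=315, move]
FD 7: (11.435,-25.435) -> (16.385,-30.385) [heading=315, move]
FD 17: (16.385,-30.385) -> (28.406,-42.406) [heading=315, move]
FD 1: (28.406,-42.406) -> (29.113,-43.113) [heading=315, move]
LT 45: heading 315 -> 0
PD: pen down
LT 180: heading 0 -> 180
FD 14: (29.113,-43.113) -> (15.113,-43.113) [heading=180, draw]
FD 15: (15.113,-43.113) -> (0.113,-43.113) [heading=180, draw]
BK 6: (0.113,-43.113) -> (6.113,-43.113) [heading=180, draw]
FD 9: (6.113,-43.113) -> (-2.887,-43.113) [heading=180, draw]
Final: pos=(-2.887,-43.113), heading=180, 4 segment(s) drawn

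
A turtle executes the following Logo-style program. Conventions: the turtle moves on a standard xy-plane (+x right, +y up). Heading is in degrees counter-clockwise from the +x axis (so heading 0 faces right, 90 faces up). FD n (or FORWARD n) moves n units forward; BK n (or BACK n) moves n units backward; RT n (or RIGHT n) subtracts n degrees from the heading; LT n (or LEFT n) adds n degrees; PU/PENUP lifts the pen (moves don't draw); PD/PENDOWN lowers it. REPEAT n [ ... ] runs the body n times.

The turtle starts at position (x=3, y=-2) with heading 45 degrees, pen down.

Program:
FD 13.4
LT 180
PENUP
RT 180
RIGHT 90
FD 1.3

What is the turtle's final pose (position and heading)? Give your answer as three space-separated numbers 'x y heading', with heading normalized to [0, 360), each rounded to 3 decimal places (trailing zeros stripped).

Answer: 13.394 6.556 315

Derivation:
Executing turtle program step by step:
Start: pos=(3,-2), heading=45, pen down
FD 13.4: (3,-2) -> (12.475,7.475) [heading=45, draw]
LT 180: heading 45 -> 225
PU: pen up
RT 180: heading 225 -> 45
RT 90: heading 45 -> 315
FD 1.3: (12.475,7.475) -> (13.394,6.556) [heading=315, move]
Final: pos=(13.394,6.556), heading=315, 1 segment(s) drawn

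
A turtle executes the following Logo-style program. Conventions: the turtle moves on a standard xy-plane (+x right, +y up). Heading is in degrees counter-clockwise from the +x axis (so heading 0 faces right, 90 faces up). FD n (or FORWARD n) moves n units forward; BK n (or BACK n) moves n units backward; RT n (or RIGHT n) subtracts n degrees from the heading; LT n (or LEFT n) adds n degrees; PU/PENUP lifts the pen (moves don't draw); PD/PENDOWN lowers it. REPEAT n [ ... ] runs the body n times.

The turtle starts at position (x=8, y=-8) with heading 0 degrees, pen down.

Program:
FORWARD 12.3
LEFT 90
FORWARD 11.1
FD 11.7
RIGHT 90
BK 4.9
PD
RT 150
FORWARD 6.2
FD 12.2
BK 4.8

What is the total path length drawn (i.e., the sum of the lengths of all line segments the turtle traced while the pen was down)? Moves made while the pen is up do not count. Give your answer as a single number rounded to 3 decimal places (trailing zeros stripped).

Answer: 63.2

Derivation:
Executing turtle program step by step:
Start: pos=(8,-8), heading=0, pen down
FD 12.3: (8,-8) -> (20.3,-8) [heading=0, draw]
LT 90: heading 0 -> 90
FD 11.1: (20.3,-8) -> (20.3,3.1) [heading=90, draw]
FD 11.7: (20.3,3.1) -> (20.3,14.8) [heading=90, draw]
RT 90: heading 90 -> 0
BK 4.9: (20.3,14.8) -> (15.4,14.8) [heading=0, draw]
PD: pen down
RT 150: heading 0 -> 210
FD 6.2: (15.4,14.8) -> (10.031,11.7) [heading=210, draw]
FD 12.2: (10.031,11.7) -> (-0.535,5.6) [heading=210, draw]
BK 4.8: (-0.535,5.6) -> (3.622,8) [heading=210, draw]
Final: pos=(3.622,8), heading=210, 7 segment(s) drawn

Segment lengths:
  seg 1: (8,-8) -> (20.3,-8), length = 12.3
  seg 2: (20.3,-8) -> (20.3,3.1), length = 11.1
  seg 3: (20.3,3.1) -> (20.3,14.8), length = 11.7
  seg 4: (20.3,14.8) -> (15.4,14.8), length = 4.9
  seg 5: (15.4,14.8) -> (10.031,11.7), length = 6.2
  seg 6: (10.031,11.7) -> (-0.535,5.6), length = 12.2
  seg 7: (-0.535,5.6) -> (3.622,8), length = 4.8
Total = 63.2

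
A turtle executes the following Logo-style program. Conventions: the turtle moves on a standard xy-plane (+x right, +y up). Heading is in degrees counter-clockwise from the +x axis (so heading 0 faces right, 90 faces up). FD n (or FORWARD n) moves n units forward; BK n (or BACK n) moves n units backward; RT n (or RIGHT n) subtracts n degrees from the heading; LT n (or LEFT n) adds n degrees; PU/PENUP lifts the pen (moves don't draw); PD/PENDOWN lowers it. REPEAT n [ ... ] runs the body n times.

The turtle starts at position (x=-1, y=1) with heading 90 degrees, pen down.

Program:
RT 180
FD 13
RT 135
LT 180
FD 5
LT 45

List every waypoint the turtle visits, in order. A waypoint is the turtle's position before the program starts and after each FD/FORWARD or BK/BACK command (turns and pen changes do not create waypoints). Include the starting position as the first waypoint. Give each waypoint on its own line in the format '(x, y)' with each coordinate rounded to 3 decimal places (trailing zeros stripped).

Answer: (-1, 1)
(-1, -12)
(2.536, -15.536)

Derivation:
Executing turtle program step by step:
Start: pos=(-1,1), heading=90, pen down
RT 180: heading 90 -> 270
FD 13: (-1,1) -> (-1,-12) [heading=270, draw]
RT 135: heading 270 -> 135
LT 180: heading 135 -> 315
FD 5: (-1,-12) -> (2.536,-15.536) [heading=315, draw]
LT 45: heading 315 -> 0
Final: pos=(2.536,-15.536), heading=0, 2 segment(s) drawn
Waypoints (3 total):
(-1, 1)
(-1, -12)
(2.536, -15.536)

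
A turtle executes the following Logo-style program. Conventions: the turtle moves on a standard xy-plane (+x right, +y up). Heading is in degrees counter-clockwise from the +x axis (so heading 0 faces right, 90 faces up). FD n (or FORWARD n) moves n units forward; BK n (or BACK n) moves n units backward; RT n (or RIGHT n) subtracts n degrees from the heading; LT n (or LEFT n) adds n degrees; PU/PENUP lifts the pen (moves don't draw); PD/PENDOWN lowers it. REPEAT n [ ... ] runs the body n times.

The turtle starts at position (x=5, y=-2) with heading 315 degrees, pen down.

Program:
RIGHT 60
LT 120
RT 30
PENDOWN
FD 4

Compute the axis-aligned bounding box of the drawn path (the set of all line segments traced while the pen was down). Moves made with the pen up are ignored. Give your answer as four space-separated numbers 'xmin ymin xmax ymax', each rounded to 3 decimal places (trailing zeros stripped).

Answer: 5 -3.035 8.864 -2

Derivation:
Executing turtle program step by step:
Start: pos=(5,-2), heading=315, pen down
RT 60: heading 315 -> 255
LT 120: heading 255 -> 15
RT 30: heading 15 -> 345
PD: pen down
FD 4: (5,-2) -> (8.864,-3.035) [heading=345, draw]
Final: pos=(8.864,-3.035), heading=345, 1 segment(s) drawn

Segment endpoints: x in {5, 8.864}, y in {-3.035, -2}
xmin=5, ymin=-3.035, xmax=8.864, ymax=-2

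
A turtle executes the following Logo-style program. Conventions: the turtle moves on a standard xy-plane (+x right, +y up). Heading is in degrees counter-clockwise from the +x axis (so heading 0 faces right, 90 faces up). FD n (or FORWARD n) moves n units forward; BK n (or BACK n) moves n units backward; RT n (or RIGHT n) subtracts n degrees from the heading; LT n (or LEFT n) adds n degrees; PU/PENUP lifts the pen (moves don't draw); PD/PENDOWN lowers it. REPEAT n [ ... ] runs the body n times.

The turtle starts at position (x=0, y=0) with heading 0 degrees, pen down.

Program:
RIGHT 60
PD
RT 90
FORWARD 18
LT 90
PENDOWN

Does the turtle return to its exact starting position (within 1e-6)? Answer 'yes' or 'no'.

Answer: no

Derivation:
Executing turtle program step by step:
Start: pos=(0,0), heading=0, pen down
RT 60: heading 0 -> 300
PD: pen down
RT 90: heading 300 -> 210
FD 18: (0,0) -> (-15.588,-9) [heading=210, draw]
LT 90: heading 210 -> 300
PD: pen down
Final: pos=(-15.588,-9), heading=300, 1 segment(s) drawn

Start position: (0, 0)
Final position: (-15.588, -9)
Distance = 18; >= 1e-6 -> NOT closed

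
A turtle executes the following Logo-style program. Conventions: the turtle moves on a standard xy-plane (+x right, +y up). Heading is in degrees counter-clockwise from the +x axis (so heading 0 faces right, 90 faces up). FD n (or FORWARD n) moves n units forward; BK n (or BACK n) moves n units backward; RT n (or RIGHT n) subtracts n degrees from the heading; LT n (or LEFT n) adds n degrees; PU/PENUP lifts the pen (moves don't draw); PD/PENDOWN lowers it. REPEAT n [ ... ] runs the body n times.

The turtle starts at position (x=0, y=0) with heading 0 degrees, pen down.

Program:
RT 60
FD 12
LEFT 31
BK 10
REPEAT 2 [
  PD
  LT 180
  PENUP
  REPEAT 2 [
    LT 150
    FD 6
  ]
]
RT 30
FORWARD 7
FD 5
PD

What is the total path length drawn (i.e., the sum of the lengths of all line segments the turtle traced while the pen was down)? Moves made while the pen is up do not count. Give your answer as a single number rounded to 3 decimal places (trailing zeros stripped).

Executing turtle program step by step:
Start: pos=(0,0), heading=0, pen down
RT 60: heading 0 -> 300
FD 12: (0,0) -> (6,-10.392) [heading=300, draw]
LT 31: heading 300 -> 331
BK 10: (6,-10.392) -> (-2.746,-5.544) [heading=331, draw]
REPEAT 2 [
  -- iteration 1/2 --
  PD: pen down
  LT 180: heading 331 -> 151
  PU: pen up
  REPEAT 2 [
    -- iteration 1/2 --
    LT 150: heading 151 -> 301
    FD 6: (-2.746,-5.544) -> (0.344,-10.687) [heading=301, move]
    -- iteration 2/2 --
    LT 150: heading 301 -> 91
    FD 6: (0.344,-10.687) -> (0.239,-4.688) [heading=91, move]
  ]
  -- iteration 2/2 --
  PD: pen down
  LT 180: heading 91 -> 271
  PU: pen up
  REPEAT 2 [
    -- iteration 1/2 --
    LT 150: heading 271 -> 61
    FD 6: (0.239,-4.688) -> (3.148,0.56) [heading=61, move]
    -- iteration 2/2 --
    LT 150: heading 61 -> 211
    FD 6: (3.148,0.56) -> (-1.995,-2.531) [heading=211, move]
  ]
]
RT 30: heading 211 -> 181
FD 7: (-1.995,-2.531) -> (-8.994,-2.653) [heading=181, move]
FD 5: (-8.994,-2.653) -> (-13.993,-2.74) [heading=181, move]
PD: pen down
Final: pos=(-13.993,-2.74), heading=181, 2 segment(s) drawn

Segment lengths:
  seg 1: (0,0) -> (6,-10.392), length = 12
  seg 2: (6,-10.392) -> (-2.746,-5.544), length = 10
Total = 22

Answer: 22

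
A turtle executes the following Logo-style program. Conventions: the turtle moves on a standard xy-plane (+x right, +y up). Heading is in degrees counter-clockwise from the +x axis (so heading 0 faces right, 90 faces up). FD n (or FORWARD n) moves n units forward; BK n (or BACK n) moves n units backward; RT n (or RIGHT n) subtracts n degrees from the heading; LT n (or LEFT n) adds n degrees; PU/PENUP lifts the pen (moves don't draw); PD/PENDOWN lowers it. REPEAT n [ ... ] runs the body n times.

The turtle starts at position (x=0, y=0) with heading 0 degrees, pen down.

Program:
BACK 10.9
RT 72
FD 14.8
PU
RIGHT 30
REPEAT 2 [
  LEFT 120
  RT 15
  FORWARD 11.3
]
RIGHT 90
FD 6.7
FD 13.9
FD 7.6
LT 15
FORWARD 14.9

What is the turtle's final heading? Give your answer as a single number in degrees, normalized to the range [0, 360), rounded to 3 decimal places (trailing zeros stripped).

Executing turtle program step by step:
Start: pos=(0,0), heading=0, pen down
BK 10.9: (0,0) -> (-10.9,0) [heading=0, draw]
RT 72: heading 0 -> 288
FD 14.8: (-10.9,0) -> (-6.327,-14.076) [heading=288, draw]
PU: pen up
RT 30: heading 288 -> 258
REPEAT 2 [
  -- iteration 1/2 --
  LT 120: heading 258 -> 18
  RT 15: heading 18 -> 3
  FD 11.3: (-6.327,-14.076) -> (4.958,-13.484) [heading=3, move]
  -- iteration 2/2 --
  LT 120: heading 3 -> 123
  RT 15: heading 123 -> 108
  FD 11.3: (4.958,-13.484) -> (1.466,-2.737) [heading=108, move]
]
RT 90: heading 108 -> 18
FD 6.7: (1.466,-2.737) -> (7.838,-0.667) [heading=18, move]
FD 13.9: (7.838,-0.667) -> (21.058,3.628) [heading=18, move]
FD 7.6: (21.058,3.628) -> (28.286,5.977) [heading=18, move]
LT 15: heading 18 -> 33
FD 14.9: (28.286,5.977) -> (40.782,14.092) [heading=33, move]
Final: pos=(40.782,14.092), heading=33, 2 segment(s) drawn

Answer: 33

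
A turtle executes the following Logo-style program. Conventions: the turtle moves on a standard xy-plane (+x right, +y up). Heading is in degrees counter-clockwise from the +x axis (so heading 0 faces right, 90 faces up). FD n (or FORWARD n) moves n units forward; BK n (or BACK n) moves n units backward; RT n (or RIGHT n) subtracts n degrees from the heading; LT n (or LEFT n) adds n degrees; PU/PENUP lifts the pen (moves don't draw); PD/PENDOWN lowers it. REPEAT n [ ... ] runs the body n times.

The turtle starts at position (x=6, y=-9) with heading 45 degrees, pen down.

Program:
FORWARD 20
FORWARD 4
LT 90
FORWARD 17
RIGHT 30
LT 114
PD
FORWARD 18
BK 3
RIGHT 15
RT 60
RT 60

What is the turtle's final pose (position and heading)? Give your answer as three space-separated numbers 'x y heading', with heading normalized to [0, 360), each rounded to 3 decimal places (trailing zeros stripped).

Executing turtle program step by step:
Start: pos=(6,-9), heading=45, pen down
FD 20: (6,-9) -> (20.142,5.142) [heading=45, draw]
FD 4: (20.142,5.142) -> (22.971,7.971) [heading=45, draw]
LT 90: heading 45 -> 135
FD 17: (22.971,7.971) -> (10.95,19.991) [heading=135, draw]
RT 30: heading 135 -> 105
LT 114: heading 105 -> 219
PD: pen down
FD 18: (10.95,19.991) -> (-3.039,8.664) [heading=219, draw]
BK 3: (-3.039,8.664) -> (-0.707,10.552) [heading=219, draw]
RT 15: heading 219 -> 204
RT 60: heading 204 -> 144
RT 60: heading 144 -> 84
Final: pos=(-0.707,10.552), heading=84, 5 segment(s) drawn

Answer: -0.707 10.552 84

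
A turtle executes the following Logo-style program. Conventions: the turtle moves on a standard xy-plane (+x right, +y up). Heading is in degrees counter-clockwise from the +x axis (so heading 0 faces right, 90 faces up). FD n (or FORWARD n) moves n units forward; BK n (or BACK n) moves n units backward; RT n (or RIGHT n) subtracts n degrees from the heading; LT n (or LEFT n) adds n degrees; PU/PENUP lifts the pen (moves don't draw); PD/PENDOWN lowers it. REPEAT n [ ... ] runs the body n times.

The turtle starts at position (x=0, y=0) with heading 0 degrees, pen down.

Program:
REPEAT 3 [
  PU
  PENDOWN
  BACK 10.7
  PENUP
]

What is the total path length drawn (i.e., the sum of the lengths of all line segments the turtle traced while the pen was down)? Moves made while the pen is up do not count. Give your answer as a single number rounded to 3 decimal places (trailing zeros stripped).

Executing turtle program step by step:
Start: pos=(0,0), heading=0, pen down
REPEAT 3 [
  -- iteration 1/3 --
  PU: pen up
  PD: pen down
  BK 10.7: (0,0) -> (-10.7,0) [heading=0, draw]
  PU: pen up
  -- iteration 2/3 --
  PU: pen up
  PD: pen down
  BK 10.7: (-10.7,0) -> (-21.4,0) [heading=0, draw]
  PU: pen up
  -- iteration 3/3 --
  PU: pen up
  PD: pen down
  BK 10.7: (-21.4,0) -> (-32.1,0) [heading=0, draw]
  PU: pen up
]
Final: pos=(-32.1,0), heading=0, 3 segment(s) drawn

Segment lengths:
  seg 1: (0,0) -> (-10.7,0), length = 10.7
  seg 2: (-10.7,0) -> (-21.4,0), length = 10.7
  seg 3: (-21.4,0) -> (-32.1,0), length = 10.7
Total = 32.1

Answer: 32.1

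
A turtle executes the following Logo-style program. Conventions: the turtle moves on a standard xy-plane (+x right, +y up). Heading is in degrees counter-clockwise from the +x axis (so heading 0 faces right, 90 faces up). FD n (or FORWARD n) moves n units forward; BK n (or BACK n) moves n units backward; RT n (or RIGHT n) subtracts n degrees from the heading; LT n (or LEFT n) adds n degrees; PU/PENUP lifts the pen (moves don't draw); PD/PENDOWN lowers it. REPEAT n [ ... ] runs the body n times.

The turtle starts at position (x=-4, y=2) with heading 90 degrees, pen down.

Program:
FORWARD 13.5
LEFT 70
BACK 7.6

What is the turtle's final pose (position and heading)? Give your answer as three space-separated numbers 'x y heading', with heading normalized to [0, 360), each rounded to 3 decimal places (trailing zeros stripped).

Answer: 3.142 12.901 160

Derivation:
Executing turtle program step by step:
Start: pos=(-4,2), heading=90, pen down
FD 13.5: (-4,2) -> (-4,15.5) [heading=90, draw]
LT 70: heading 90 -> 160
BK 7.6: (-4,15.5) -> (3.142,12.901) [heading=160, draw]
Final: pos=(3.142,12.901), heading=160, 2 segment(s) drawn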